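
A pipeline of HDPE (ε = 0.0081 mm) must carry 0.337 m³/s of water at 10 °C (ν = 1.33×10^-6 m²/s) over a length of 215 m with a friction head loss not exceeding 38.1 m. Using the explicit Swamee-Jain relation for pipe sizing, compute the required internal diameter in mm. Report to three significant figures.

Swamee-Jain (Type III): D = 0.66·[ε^1.25·(LQ²/(gh_f))^4.75 + ν·Q^9.4·(L/(gh_f))^5.2]^0.04
LQ²/(gh_f) = 0.06533; L/(gh_f) = 0.5752
Term 1 = ε^1.25·(…)^4.75 = 1.02×10^-12; Term 2 = ν·Q^9.4·(…)^5.2 = 2.72×10^-12
D = 0.66·(1.02×10^-12 + 2.72×10^-12)^0.04 = 0.2304 m = 230 mm
Check: V = 8.08 m/s, Re = 1.40×10^6, f = 0.01192, h_f = 37.1 m ≈ 38.1 m ✓

D ≈ 230 mm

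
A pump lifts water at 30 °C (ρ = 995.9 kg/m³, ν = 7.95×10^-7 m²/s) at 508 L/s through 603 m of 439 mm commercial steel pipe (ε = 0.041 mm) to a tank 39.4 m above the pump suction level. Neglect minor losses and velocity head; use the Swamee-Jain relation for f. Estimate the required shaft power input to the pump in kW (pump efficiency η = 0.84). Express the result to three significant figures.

P_shaft ≈ 293 kW

V = 4Q/(πD²) = 3.356 m/s; Re = 1.85×10^6; ε/D = 9.34×10^-5; f = 0.01282
h_f = f(L/D)V²/2g = 10.11 m
Total head H = z + h_f = 39.4 + 10.11 = 49.51 m
P_hyd = ρgQH = 995.9·9.81·0.508·49.51 = 245.7 kW
P_shaft = P_hyd/η = 245.7/0.84 = 292.5 kW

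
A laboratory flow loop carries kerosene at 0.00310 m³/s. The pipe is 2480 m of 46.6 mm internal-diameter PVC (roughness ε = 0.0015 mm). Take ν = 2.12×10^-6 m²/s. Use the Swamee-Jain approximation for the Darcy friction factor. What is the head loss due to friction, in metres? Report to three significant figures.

V = 4Q/(πD²) = 4·0.00310/(π·0.0466²) = 1.818 m/s
Re = VD/ν = 1.818·0.0466/2.12×10^-6 = 4.00×10^4 → turbulent
ε/D = 0.0015/46.6 = 3.22×10^-5
Swamee-Jain: f = 0.02197
h_f = f(L/D)V²/(2g) = 0.02197·(2480/0.0466)·1.818²/(2·9.81) = 196.9 m

h_f ≈ 197 m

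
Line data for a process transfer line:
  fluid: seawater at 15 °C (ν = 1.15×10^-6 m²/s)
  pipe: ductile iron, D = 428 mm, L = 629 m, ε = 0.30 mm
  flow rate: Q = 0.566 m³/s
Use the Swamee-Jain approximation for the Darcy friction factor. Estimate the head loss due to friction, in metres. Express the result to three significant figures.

V = 4Q/(πD²) = 4·0.566/(π·0.428²) = 3.934 m/s
Re = VD/ν = 3.934·0.428/1.15×10^-6 = 1.46×10^6 → turbulent
ε/D = 0.30/428 = 7.01×10^-4
Swamee-Jain: f = 0.01839
h_f = f(L/D)V²/(2g) = 0.01839·(629/0.428)·3.934²/(2·9.81) = 21.32 m

h_f ≈ 21.3 m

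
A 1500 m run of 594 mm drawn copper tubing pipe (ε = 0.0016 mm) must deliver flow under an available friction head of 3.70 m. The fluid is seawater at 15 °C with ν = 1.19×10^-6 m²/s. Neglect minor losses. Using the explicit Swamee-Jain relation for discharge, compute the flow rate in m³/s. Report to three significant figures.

Q ≈ 0.424 m³/s

Swamee-Jain (Type II): Q = -0.965·√(gD⁵h_f/L)·ln[ε/(3.7D) + √(3.17ν²L/(gD³h_f))]
√(gD⁵h_f/L) = √(9.81·0.594⁵·3.70/1500) = 0.04230
ε/(3.7D) = 7.28×10^-7; √(3.17ν²L/(gD³h_f)) = 2.98×10^-5
Q = -0.965·0.04230·ln(3.048×10^-5) = 0.4245 m³/s
Check: V = 1.53 m/s, Re = 7.65×10^5, f = 0.01221, h_f = 3.69 m ≈ 3.70 m ✓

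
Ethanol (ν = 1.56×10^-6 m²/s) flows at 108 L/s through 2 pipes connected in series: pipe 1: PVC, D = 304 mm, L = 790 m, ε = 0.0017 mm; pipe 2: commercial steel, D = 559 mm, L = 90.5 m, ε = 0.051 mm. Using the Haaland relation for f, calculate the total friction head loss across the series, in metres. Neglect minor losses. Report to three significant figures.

H ≈ 4.27 m

Pipe 1: V = 1.488 m/s, Re = 2.90×10^5, ε/D = 5.59×10^-6, f = 0.01448, h_1 = f(L/D)V²/2g = 4.245 m
Pipe 2: V = 0.4401 m/s, Re = 1.58×10^5, ε/D = 9.12×10^-5, f = 0.01678, h_2 = f(L/D)V²/2g = 0.02681 m
Series → Q common, losses add: H = Σh = 4.272 m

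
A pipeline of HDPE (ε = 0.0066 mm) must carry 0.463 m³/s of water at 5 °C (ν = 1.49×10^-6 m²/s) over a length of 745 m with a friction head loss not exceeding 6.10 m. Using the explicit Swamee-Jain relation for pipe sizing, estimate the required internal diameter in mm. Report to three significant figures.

D ≈ 489 mm

Swamee-Jain (Type III): D = 0.66·[ε^1.25·(LQ²/(gh_f))^4.75 + ν·Q^9.4·(L/(gh_f))^5.2]^0.04
LQ²/(gh_f) = 2.669; L/(gh_f) = 12.45
Term 1 = ε^1.25·(…)^4.75 = 3.54×10^-5; Term 2 = ν·Q^9.4·(…)^5.2 = 5.30×10^-4
D = 0.66·(3.54×10^-5 + 5.30×10^-4)^0.04 = 0.4894 m = 489 mm
Check: V = 2.46 m/s, Re = 8.08×10^5, f = 0.01232, h_f = 5.79 m ≈ 6.10 m ✓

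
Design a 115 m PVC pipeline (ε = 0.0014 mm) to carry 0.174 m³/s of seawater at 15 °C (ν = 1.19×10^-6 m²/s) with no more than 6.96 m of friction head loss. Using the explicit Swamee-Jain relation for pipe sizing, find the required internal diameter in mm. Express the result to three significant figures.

D ≈ 221 mm

Swamee-Jain (Type III): D = 0.66·[ε^1.25·(LQ²/(gh_f))^4.75 + ν·Q^9.4·(L/(gh_f))^5.2]^0.04
LQ²/(gh_f) = 0.05099; L/(gh_f) = 1.684
Term 1 = ε^1.25·(…)^4.75 = 3.49×10^-14; Term 2 = ν·Q^9.4·(…)^5.2 = 1.30×10^-12
D = 0.66·(3.49×10^-14 + 1.30×10^-12)^0.04 = 0.2211 m = 221 mm
Check: V = 4.53 m/s, Re = 8.42×10^5, f = 0.01209, h_f = 6.59 m ≈ 6.96 m ✓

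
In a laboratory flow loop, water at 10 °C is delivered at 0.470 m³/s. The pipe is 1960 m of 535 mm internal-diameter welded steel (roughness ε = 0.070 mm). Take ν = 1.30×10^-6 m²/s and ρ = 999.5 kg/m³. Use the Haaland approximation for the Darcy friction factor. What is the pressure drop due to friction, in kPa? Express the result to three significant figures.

V = 4Q/(πD²) = 4·0.470/(π·0.535²) = 2.091 m/s
Re = VD/ν = 2.091·0.535/1.30×10^-6 = 8.60×10^5 → turbulent
ε/D = 0.070/535 = 1.31×10^-4
Haaland: f = 0.01391
h_f = f(L/D)V²/(2g) = 0.01391·(1960/0.535)·2.091²/(2·9.81) = 11.35 m
Δp = ρg·h_f = 999.5·9.81·11.35 = 111.3 kPa

Δp ≈ 111 kPa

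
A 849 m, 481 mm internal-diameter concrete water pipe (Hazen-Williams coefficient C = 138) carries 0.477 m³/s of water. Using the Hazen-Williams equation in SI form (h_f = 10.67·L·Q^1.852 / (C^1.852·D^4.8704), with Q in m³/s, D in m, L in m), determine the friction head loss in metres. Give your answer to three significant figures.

h_f ≈ 8.85 m

h_f = 10.67·849·0.477^1.852 / (138^1.852·0.481^4.8704) = 8.845 m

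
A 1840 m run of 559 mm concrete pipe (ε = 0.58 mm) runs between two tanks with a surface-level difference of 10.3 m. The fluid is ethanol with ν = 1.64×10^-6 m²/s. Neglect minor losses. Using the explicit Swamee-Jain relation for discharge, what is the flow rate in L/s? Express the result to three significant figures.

Swamee-Jain (Type II): Q = -0.965·√(gD⁵h_f/L)·ln[ε/(3.7D) + √(3.17ν²L/(gD³h_f))]
√(gD⁵h_f/L) = √(9.81·0.559⁵·10.3/1840) = 0.05475
ε/(3.7D) = 2.80×10^-4; √(3.17ν²L/(gD³h_f)) = 2.98×10^-5
Q = -0.965·0.05475·ln(3.102×10^-4) = 0.4268 m³/s
Check: V = 1.74 m/s, Re = 5.93×10^5, f = 0.02042, h_f = 10.4 m ≈ 10.3 m ✓

Q ≈ 427 L/s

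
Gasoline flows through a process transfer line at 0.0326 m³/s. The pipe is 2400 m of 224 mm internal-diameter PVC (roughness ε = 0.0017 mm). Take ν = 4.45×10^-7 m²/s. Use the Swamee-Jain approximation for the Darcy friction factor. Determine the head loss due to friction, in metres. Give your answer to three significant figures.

V = 4Q/(πD²) = 4·0.0326/(π·0.224²) = 0.8272 m/s
Re = VD/ν = 0.8272·0.224/4.45×10^-7 = 4.16×10^5 → turbulent
ε/D = 0.0017/224 = 7.59×10^-6
Swamee-Jain: f = 0.01364
h_f = f(L/D)V²/(2g) = 0.01364·(2400/0.224)·0.8272²/(2·9.81) = 5.097 m

h_f ≈ 5.10 m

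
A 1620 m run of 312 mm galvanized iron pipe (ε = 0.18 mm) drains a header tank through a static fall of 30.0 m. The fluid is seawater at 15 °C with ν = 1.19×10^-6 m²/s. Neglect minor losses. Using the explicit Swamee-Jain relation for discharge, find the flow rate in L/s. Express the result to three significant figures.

Swamee-Jain (Type II): Q = -0.965·√(gD⁵h_f/L)·ln[ε/(3.7D) + √(3.17ν²L/(gD³h_f))]
√(gD⁵h_f/L) = √(9.81·0.312⁵·30.0/1620) = 0.02318
ε/(3.7D) = 1.56×10^-4; √(3.17ν²L/(gD³h_f)) = 2.85×10^-5
Q = -0.965·0.02318·ln(1.844×10^-4) = 0.1923 m³/s
Check: V = 2.52 m/s, Re = 6.59×10^5, f = 0.01804, h_f = 30.2 m ≈ 30.0 m ✓

Q ≈ 192 L/s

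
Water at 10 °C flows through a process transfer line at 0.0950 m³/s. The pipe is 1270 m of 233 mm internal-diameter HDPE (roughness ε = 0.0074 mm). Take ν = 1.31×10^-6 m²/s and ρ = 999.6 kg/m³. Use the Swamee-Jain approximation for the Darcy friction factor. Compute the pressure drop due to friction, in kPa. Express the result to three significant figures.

V = 4Q/(πD²) = 4·0.0950/(π·0.233²) = 2.228 m/s
Re = VD/ν = 2.228·0.233/1.31×10^-6 = 3.96×10^5 → turbulent
ε/D = 0.0074/233 = 3.18×10^-5
Swamee-Jain: f = 0.01408
h_f = f(L/D)V²/(2g) = 0.01408·(1270/0.233)·2.228²/(2·9.81) = 19.42 m
Δp = ρg·h_f = 999.6·9.81·19.42 = 190.4 kPa

Δp ≈ 190 kPa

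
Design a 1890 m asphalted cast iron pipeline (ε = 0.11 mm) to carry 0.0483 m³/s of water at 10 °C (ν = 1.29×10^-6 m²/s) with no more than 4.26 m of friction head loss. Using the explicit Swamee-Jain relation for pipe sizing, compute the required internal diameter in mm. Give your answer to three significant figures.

D ≈ 280 mm

Swamee-Jain (Type III): D = 0.66·[ε^1.25·(LQ²/(gh_f))^4.75 + ν·Q^9.4·(L/(gh_f))^5.2]^0.04
LQ²/(gh_f) = 0.1055; L/(gh_f) = 45.23
Term 1 = ε^1.25·(…)^4.75 = 2.58×10^-10; Term 2 = ν·Q^9.4·(…)^5.2 = 2.23×10^-10
D = 0.66·(2.58×10^-10 + 2.23×10^-10)^0.04 = 0.2798 m = 280 mm
Check: V = 0.786 m/s, Re = 1.70×10^5, f = 0.01866, h_f = 3.96 m ≈ 4.26 m ✓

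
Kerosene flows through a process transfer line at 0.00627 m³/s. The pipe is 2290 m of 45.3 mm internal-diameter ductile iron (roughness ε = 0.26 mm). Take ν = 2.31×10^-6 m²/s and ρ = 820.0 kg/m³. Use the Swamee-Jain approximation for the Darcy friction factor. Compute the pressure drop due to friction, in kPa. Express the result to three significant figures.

Δp ≈ 1.04×10^4 kPa

V = 4Q/(πD²) = 4·0.00627/(π·0.0453²) = 3.890 m/s
Re = VD/ν = 3.890·0.0453/2.31×10^-6 = 7.63×10^4 → turbulent
ε/D = 0.26/45.3 = 0.00574
Swamee-Jain: f = 0.03308
h_f = f(L/D)V²/(2g) = 0.03308·(2290/0.0453)·3.890²/(2·9.81) = 1290 m
Δp = ρg·h_f = 820.0·9.81·1290 = 1.038×10^4 kPa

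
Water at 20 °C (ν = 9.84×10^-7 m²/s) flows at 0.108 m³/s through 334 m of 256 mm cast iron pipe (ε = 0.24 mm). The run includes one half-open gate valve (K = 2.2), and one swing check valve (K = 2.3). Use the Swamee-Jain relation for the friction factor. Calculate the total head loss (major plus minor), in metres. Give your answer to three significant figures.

H_L ≈ 6.87 m

V = 4Q/(πD²) = 2.098 m/s; V²/2g = 0.2244 m
Re = 5.46×10^5, ε/D = 9.37×10^-4 → f = 0.02002 (Swamee-Jain)
Major: h_f = f(L/D)·V²/2g = 0.02002·1305·0.2244 = 5.862 m
Minor: ΣK = 4.50; h_m = ΣK·V²/2g = 1.010 m
Total H_L = 5.862 + 1.010 = 6.872 m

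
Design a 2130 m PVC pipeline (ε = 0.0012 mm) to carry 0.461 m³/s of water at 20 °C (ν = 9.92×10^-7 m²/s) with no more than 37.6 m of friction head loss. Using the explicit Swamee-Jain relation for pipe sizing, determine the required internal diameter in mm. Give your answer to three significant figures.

D ≈ 409 mm

Swamee-Jain (Type III): D = 0.66·[ε^1.25·(LQ²/(gh_f))^4.75 + ν·Q^9.4·(L/(gh_f))^5.2]^0.04
LQ²/(gh_f) = 1.227; L/(gh_f) = 5.775
Term 1 = ε^1.25·(…)^4.75 = 1.05×10^-7; Term 2 = ν·Q^9.4·(…)^5.2 = 6.24×10^-6
D = 0.66·(1.05×10^-7 + 6.24×10^-6)^0.04 = 0.4089 m = 409 mm
Check: V = 3.51 m/s, Re = 1.45×10^6, f = 0.01101, h_f = 36.0 m ≈ 37.6 m ✓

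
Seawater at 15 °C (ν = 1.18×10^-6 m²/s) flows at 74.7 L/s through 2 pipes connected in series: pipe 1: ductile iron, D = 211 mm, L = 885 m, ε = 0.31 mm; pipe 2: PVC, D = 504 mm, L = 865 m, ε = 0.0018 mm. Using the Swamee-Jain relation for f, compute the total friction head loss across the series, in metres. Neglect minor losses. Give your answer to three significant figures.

Pipe 1: V = 2.136 m/s, Re = 3.82×10^5, ε/D = 0.00147, f = 0.02234, h_1 = f(L/D)V²/2g = 21.79 m
Pipe 2: V = 0.3744 m/s, Re = 1.60×10^5, ε/D = 3.57×10^-6, f = 0.01626, h_2 = f(L/D)V²/2g = 0.1994 m
Series → Q common, losses add: H = Σh = 21.99 m

H ≈ 22.0 m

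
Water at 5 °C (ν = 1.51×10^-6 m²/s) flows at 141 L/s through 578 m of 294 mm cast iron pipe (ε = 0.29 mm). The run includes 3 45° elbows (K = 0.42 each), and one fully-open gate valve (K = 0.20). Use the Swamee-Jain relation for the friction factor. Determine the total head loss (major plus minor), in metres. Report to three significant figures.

V = 4Q/(πD²) = 2.077 m/s; V²/2g = 0.2199 m
Re = 4.04×10^5, ε/D = 9.86×10^-4 → f = 0.02044 (Swamee-Jain)
Major: h_f = f(L/D)·V²/2g = 0.02044·1966·0.2199 = 8.835 m
Minor: ΣK = 1.46; h_m = ΣK·V²/2g = 0.3210 m
Total H_L = 8.835 + 0.3210 = 9.156 m

H_L ≈ 9.16 m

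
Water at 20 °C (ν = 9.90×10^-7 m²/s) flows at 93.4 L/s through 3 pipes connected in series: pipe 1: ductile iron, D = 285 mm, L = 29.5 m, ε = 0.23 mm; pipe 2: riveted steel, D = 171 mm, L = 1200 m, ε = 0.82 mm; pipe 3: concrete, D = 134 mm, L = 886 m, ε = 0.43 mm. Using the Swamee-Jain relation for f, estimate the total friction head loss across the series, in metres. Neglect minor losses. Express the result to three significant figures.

H ≈ 576 m

Pipe 1: V = 1.464 m/s, Re = 4.21×10^5, ε/D = 8.07×10^-4, f = 0.01959, h_1 = f(L/D)V²/2g = 0.2216 m
Pipe 2: V = 4.067 m/s, Re = 7.02×10^5, ε/D = 0.00480, f = 0.03020, h_2 = f(L/D)V²/2g = 178.7 m
Pipe 3: V = 6.623 m/s, Re = 8.96×10^5, ε/D = 0.00321, f = 0.02689, h_3 = f(L/D)V²/2g = 397.4 m
Series → Q common, losses add: H = Σh = 576.3 m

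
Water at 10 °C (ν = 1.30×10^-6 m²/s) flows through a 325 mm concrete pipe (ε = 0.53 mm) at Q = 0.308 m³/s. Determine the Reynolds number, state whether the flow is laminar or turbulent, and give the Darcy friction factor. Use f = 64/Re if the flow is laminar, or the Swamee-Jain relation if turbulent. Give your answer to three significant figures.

V = 4Q/(πD²) = 3.713 m/s
Re = VD/ν = 3.713·0.325/1.30×10^-6 = 9.28×10^5
Re > 4000 → turbulent; ε/D = 0.00163
Swamee-Jain: f = 0.02251

Re ≈ 9.28×10^5; turbulent; f ≈ 0.0225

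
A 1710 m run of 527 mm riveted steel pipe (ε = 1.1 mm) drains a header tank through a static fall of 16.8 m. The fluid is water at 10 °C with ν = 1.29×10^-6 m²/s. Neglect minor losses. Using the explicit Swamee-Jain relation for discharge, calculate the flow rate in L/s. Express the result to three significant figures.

Q ≈ 450 L/s

Swamee-Jain (Type II): Q = -0.965·√(gD⁵h_f/L)·ln[ε/(3.7D) + √(3.17ν²L/(gD³h_f))]
√(gD⁵h_f/L) = √(9.81·0.527⁵·16.8/1710) = 0.06259
ε/(3.7D) = 5.64×10^-4; √(3.17ν²L/(gD³h_f)) = 1.93×10^-5
Q = -0.965·0.06259·ln(5.835×10^-4) = 0.4498 m³/s
Check: V = 2.06 m/s, Re = 8.42×10^5, f = 0.02398, h_f = 16.9 m ≈ 16.8 m ✓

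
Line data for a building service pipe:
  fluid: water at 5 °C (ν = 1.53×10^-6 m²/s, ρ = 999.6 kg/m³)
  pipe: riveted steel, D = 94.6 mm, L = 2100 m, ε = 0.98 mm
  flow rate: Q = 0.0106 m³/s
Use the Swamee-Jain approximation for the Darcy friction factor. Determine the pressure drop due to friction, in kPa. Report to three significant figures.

V = 4Q/(πD²) = 4·0.0106/(π·0.0946²) = 1.508 m/s
Re = VD/ν = 1.508·0.0946/1.53×10^-6 = 9.32×10^4 → turbulent
ε/D = 0.98/94.6 = 0.0104
Swamee-Jain: f = 0.03925
h_f = f(L/D)V²/(2g) = 0.03925·(2100/0.0946)·1.508²/(2·9.81) = 101.0 m
Δp = ρg·h_f = 999.6·9.81·101.0 = 990.4 kPa

Δp ≈ 990 kPa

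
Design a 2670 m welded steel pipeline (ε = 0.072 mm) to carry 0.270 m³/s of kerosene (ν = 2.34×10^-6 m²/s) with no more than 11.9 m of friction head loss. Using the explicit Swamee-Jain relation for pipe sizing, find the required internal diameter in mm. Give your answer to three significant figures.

D ≈ 469 mm

Swamee-Jain (Type III): D = 0.66·[ε^1.25·(LQ²/(gh_f))^4.75 + ν·Q^9.4·(L/(gh_f))^5.2]^0.04
LQ²/(gh_f) = 1.667; L/(gh_f) = 22.87
Term 1 = ε^1.25·(…)^4.75 = 7.52×10^-5; Term 2 = ν·Q^9.4·(…)^5.2 = 1.24×10^-4
D = 0.66·(7.52×10^-5 + 1.24×10^-4)^0.04 = 0.4693 m = 469 mm
Check: V = 1.56 m/s, Re = 3.13×10^5, f = 0.01584, h_f = 11.2 m ≈ 11.9 m ✓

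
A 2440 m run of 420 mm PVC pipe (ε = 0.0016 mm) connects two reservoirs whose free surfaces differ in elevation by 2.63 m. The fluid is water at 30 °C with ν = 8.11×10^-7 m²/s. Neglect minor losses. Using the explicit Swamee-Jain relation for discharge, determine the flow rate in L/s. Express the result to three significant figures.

Swamee-Jain (Type II): Q = -0.965·√(gD⁵h_f/L)·ln[ε/(3.7D) + √(3.17ν²L/(gD³h_f))]
√(gD⁵h_f/L) = √(9.81·0.420⁵·2.63/2440) = 0.01176
ε/(3.7D) = 1.03×10^-6; √(3.17ν²L/(gD³h_f)) = 5.16×10^-5
Q = -0.965·0.01176·ln(5.262×10^-5) = 0.1118 m³/s
Check: V = 0.807 m/s, Re = 4.18×10^5, f = 0.01358, h_f = 2.62 m ≈ 2.63 m ✓

Q ≈ 112 L/s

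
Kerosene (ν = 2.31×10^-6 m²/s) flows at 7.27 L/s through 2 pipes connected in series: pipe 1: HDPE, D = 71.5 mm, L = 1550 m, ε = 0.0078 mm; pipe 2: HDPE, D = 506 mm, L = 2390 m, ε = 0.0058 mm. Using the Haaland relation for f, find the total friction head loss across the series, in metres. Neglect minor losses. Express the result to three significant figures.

Pipe 1: V = 1.811 m/s, Re = 5.60×10^4, ε/D = 1.09×10^-4, f = 0.02052, h_1 = f(L/D)V²/2g = 74.35 m
Pipe 2: V = 0.03615 m/s, Re = 7920, ε/D = 1.15×10^-5, f = 0.03297, h_2 = f(L/D)V²/2g = 0.01038 m
Series → Q common, losses add: H = Σh = 74.36 m

H ≈ 74.4 m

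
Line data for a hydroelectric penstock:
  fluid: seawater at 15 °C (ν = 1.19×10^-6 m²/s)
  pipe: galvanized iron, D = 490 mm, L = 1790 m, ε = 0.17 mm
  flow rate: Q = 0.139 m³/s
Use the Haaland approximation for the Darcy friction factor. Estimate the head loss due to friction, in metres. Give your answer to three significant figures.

V = 4Q/(πD²) = 4·0.139/(π·0.490²) = 0.7371 m/s
Re = VD/ν = 0.7371·0.490/1.19×10^-6 = 3.04×10^5 → turbulent
ε/D = 0.17/490 = 3.47×10^-4
Haaland: f = 0.01711
h_f = f(L/D)V²/(2g) = 0.01711·(1790/0.490)·0.7371²/(2·9.81) = 1.731 m

h_f ≈ 1.73 m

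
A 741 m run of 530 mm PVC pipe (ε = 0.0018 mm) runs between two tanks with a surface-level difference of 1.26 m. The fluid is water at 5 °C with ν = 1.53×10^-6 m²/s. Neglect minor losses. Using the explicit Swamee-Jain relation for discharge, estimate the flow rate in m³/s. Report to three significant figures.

Swamee-Jain (Type II): Q = -0.965·√(gD⁵h_f/L)·ln[ε/(3.7D) + √(3.17ν²L/(gD³h_f))]
√(gD⁵h_f/L) = √(9.81·0.530⁵·1.26/741) = 0.02641
ε/(3.7D) = 9.18×10^-7; √(3.17ν²L/(gD³h_f)) = 5.47×10^-5
Q = -0.965·0.02641·ln(5.558×10^-5) = 0.2497 m³/s
Check: V = 1.13 m/s, Re = 3.92×10^5, f = 0.01373, h_f = 1.25 m ≈ 1.26 m ✓

Q ≈ 0.250 m³/s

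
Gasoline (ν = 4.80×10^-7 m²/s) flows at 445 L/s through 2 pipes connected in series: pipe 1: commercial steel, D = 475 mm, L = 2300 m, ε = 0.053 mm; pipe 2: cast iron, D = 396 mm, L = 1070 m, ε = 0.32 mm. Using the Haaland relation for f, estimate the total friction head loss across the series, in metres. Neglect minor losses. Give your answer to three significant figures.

Pipe 1: V = 2.511 m/s, Re = 2.49×10^6, ε/D = 1.12×10^-4, f = 0.01282, h_1 = f(L/D)V²/2g = 19.94 m
Pipe 2: V = 3.613 m/s, Re = 2.98×10^6, ε/D = 8.08×10^-4, f = 0.01880, h_2 = f(L/D)V²/2g = 33.80 m
Series → Q common, losses add: H = Σh = 53.74 m

H ≈ 53.7 m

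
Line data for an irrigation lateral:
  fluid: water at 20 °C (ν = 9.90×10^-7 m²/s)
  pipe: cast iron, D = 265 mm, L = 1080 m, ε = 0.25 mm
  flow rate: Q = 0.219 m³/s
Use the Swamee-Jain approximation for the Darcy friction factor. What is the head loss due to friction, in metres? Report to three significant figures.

h_f ≈ 64.7 m

V = 4Q/(πD²) = 4·0.219/(π·0.265²) = 3.971 m/s
Re = VD/ν = 3.971·0.265/9.90×10^-7 = 1.06×10^6 → turbulent
ε/D = 0.25/265 = 9.43×10^-4
Swamee-Jain: f = 0.01975
h_f = f(L/D)V²/(2g) = 0.01975·(1080/0.265)·3.971²/(2·9.81) = 64.67 m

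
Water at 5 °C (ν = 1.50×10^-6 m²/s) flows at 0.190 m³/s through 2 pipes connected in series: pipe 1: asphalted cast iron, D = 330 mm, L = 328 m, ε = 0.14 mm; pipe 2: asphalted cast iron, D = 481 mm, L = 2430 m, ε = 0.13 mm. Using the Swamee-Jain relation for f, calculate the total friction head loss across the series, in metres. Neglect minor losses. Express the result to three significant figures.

Pipe 1: V = 2.221 m/s, Re = 4.89×10^5, ε/D = 4.24×10^-4, f = 0.01731, h_1 = f(L/D)V²/2g = 4.326 m
Pipe 2: V = 1.046 m/s, Re = 3.35×10^5, ε/D = 2.70×10^-4, f = 0.01667, h_2 = f(L/D)V²/2g = 4.693 m
Series → Q common, losses add: H = Σh = 9.020 m

H ≈ 9.02 m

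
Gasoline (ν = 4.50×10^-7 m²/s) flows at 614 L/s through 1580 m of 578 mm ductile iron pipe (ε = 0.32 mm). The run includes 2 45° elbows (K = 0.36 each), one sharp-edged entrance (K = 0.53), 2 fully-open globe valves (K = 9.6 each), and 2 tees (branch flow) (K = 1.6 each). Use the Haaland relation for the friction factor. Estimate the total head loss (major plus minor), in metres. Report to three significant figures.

H_L ≈ 19.8 m

V = 4Q/(πD²) = 2.340 m/s; V²/2g = 0.2791 m
Re = 3.01×10^6, ε/D = 5.54×10^-4 → f = 0.01726 (Haaland)
Major: h_f = f(L/D)·V²/2g = 0.01726·2734·0.2791 = 13.17 m
Minor: ΣK = 23.6; h_m = ΣK·V²/2g = 6.601 m
Total H_L = 13.17 + 6.601 = 19.77 m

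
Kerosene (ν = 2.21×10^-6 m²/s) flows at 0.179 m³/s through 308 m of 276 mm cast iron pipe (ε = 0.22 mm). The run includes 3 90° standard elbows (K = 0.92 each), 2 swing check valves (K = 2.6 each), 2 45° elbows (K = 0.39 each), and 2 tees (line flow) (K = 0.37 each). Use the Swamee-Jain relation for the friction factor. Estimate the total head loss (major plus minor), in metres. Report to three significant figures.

V = 4Q/(πD²) = 2.992 m/s; V²/2g = 0.4562 m
Re = 3.74×10^5, ε/D = 7.97×10^-4 → f = 0.01965 (Swamee-Jain)
Major: h_f = f(L/D)·V²/2g = 0.01965·1116·0.4562 = 10.00 m
Minor: ΣK = 9.48; h_m = ΣK·V²/2g = 4.325 m
Total H_L = 10.00 + 4.325 = 14.33 m

H_L ≈ 14.3 m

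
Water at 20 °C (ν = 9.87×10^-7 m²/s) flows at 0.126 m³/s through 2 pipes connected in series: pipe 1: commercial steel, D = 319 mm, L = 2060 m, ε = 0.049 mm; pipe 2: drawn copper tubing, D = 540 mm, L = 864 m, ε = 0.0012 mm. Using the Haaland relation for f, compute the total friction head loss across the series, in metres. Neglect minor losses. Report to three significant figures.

Pipe 1: V = 1.577 m/s, Re = 5.10×10^5, ε/D = 1.54×10^-4, f = 0.01481, h_1 = f(L/D)V²/2g = 12.12 m
Pipe 2: V = 0.5502 m/s, Re = 3.01×10^5, ε/D = 2.22×10^-6, f = 0.01435, h_2 = f(L/D)V²/2g = 0.3543 m
Series → Q common, losses add: H = Σh = 12.47 m

H ≈ 12.5 m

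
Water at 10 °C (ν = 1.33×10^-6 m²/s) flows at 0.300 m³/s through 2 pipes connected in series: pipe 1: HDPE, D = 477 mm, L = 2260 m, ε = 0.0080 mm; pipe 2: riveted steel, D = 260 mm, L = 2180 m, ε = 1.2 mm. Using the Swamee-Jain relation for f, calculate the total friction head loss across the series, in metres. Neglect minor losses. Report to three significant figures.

H ≈ 415 m

Pipe 1: V = 1.679 m/s, Re = 6.02×10^5, ε/D = 1.68×10^-5, f = 0.01296, h_1 = f(L/D)V²/2g = 8.823 m
Pipe 2: V = 5.650 m/s, Re = 1.10×10^6, ε/D = 0.00462, f = 0.02979, h_2 = f(L/D)V²/2g = 406.5 m
Series → Q common, losses add: H = Σh = 415.3 m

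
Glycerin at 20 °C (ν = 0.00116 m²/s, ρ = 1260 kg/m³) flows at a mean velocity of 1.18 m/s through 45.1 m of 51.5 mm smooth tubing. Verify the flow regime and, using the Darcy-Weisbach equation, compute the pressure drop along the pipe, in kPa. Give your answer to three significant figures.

Re = VD/ν = 1.18·0.05150/0.00116 = 52.4 → laminar (Re < 2300)
f = 64/Re = 1.222
h_f = f(L/D)V²/(2g) = 1.222·(45.1/0.05150)·1.18²/(2·9.81) = 75.92 m
Δp = ρg·h_f = 1260·9.81·75.92 = 938.5 kPa

Δp ≈ 938 kPa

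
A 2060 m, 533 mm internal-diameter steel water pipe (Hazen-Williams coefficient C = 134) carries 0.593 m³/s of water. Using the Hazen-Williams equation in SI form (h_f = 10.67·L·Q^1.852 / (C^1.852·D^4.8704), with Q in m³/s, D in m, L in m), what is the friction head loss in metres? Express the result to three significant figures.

h_f ≈ 20.6 m

h_f = 10.67·2060·0.593^1.852 / (134^1.852·0.533^4.8704) = 20.57 m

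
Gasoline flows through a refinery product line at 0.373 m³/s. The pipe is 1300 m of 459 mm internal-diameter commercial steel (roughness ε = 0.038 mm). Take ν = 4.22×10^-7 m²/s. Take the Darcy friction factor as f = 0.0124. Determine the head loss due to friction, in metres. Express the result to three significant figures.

V = 4Q/(πD²) = 4·0.373/(π·0.459²) = 2.254 m/s
h_f = f(L/D)V²/(2g) = 0.01240·(1300/0.459)·2.254²/(2·9.81) = 9.096 m

h_f ≈ 9.10 m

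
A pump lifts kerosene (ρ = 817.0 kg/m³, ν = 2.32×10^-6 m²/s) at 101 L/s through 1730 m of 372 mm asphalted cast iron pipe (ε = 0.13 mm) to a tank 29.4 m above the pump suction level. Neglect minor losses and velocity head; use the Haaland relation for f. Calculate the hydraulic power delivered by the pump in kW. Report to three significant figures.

P_hyd ≈ 26.8 kW

V = 4Q/(πD²) = 0.9293 m/s; Re = 1.49×10^5; ε/D = 3.49×10^-4; f = 0.01841
h_f = f(L/D)V²/2g = 3.768 m
Total head H = z + h_f = 29.4 + 3.768 = 33.17 m
P_hyd = ρgQH = 817.0·9.81·0.101·33.17 = 26.85 kW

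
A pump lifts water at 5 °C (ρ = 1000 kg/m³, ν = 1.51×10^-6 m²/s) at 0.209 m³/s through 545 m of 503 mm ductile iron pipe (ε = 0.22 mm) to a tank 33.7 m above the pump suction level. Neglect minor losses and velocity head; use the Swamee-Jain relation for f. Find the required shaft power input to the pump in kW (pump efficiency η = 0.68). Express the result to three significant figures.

V = 4Q/(πD²) = 1.052 m/s; Re = 3.50×10^5; ε/D = 4.37×10^-4; f = 0.01776
h_f = f(L/D)V²/2g = 1.085 m
Total head H = z + h_f = 33.7 + 1.085 = 34.78 m
P_hyd = ρgQH = 1000·9.81·0.209·34.78 = 71.32 kW
P_shaft = P_hyd/η = 71.32/0.68 = 104.9 kW

P_shaft ≈ 105 kW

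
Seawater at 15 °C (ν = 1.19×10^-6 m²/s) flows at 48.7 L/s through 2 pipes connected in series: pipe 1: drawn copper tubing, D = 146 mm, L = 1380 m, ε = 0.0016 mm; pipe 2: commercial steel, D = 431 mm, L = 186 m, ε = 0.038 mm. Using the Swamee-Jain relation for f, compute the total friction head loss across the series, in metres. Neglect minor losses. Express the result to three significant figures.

H ≈ 57.4 m

Pipe 1: V = 2.909 m/s, Re = 3.57×10^5, ε/D = 1.10×10^-5, f = 0.01406, h_1 = f(L/D)V²/2g = 57.32 m
Pipe 2: V = 0.3338 m/s, Re = 1.21×10^5, ε/D = 8.82×10^-5, f = 0.01775, h_2 = f(L/D)V²/2g = 0.04351 m
Series → Q common, losses add: H = Σh = 57.36 m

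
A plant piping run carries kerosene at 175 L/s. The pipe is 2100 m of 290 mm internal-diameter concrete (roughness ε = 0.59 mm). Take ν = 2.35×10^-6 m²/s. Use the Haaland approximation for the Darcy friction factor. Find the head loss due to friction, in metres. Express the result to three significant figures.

h_f ≈ 62.3 m

V = 4Q/(πD²) = 4·0.175/(π·0.290²) = 2.649 m/s
Re = VD/ν = 2.649·0.290/2.35×10^-6 = 3.27×10^5 → turbulent
ε/D = 0.59/290 = 0.00203
Haaland: f = 0.02406
h_f = f(L/D)V²/(2g) = 0.02406·(2100/0.290)·2.649²/(2·9.81) = 62.33 m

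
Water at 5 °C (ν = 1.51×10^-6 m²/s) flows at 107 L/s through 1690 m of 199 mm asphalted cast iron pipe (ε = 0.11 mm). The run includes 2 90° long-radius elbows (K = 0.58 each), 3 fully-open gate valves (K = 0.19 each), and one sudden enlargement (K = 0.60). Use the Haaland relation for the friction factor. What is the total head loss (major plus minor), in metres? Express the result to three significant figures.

V = 4Q/(πD²) = 3.440 m/s; V²/2g = 0.6032 m
Re = 4.53×10^5, ε/D = 5.53×10^-4 → f = 0.01798 (Haaland)
Major: h_f = f(L/D)·V²/2g = 0.01798·8492·0.6032 = 92.11 m
Minor: ΣK = 2.33; h_m = ΣK·V²/2g = 1.406 m
Total H_L = 92.11 + 1.406 = 93.51 m

H_L ≈ 93.5 m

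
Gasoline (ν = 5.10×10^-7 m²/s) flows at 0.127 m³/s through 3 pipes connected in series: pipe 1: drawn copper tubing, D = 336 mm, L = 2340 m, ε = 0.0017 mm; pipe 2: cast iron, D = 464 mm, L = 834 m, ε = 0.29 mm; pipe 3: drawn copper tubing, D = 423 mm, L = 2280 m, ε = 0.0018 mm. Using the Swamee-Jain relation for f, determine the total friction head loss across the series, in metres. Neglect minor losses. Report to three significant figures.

Pipe 1: V = 1.432 m/s, Re = 9.44×10^5, ε/D = 5.06×10^-6, f = 0.01184, h_1 = f(L/D)V²/2g = 8.624 m
Pipe 2: V = 0.7511 m/s, Re = 6.83×10^5, ε/D = 6.25×10^-4, f = 0.01830, h_2 = f(L/D)V²/2g = 0.9455 m
Pipe 3: V = 0.9037 m/s, Re = 7.50×10^5, ε/D = 4.26×10^-6, f = 0.01228, h_3 = f(L/D)V²/2g = 2.755 m
Series → Q common, losses add: H = Σh = 12.33 m

H ≈ 12.3 m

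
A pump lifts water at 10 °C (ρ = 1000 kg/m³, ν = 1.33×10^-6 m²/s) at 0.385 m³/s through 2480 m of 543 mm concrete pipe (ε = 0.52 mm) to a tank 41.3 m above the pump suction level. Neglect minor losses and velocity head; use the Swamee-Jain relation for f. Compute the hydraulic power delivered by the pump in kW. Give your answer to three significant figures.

V = 4Q/(πD²) = 1.663 m/s; Re = 6.79×10^5; ε/D = 9.58×10^-4; f = 0.02000
h_f = f(L/D)V²/2g = 12.87 m
Total head H = z + h_f = 41.3 + 12.87 = 54.17 m
P_hyd = ρgQH = 1000·9.81·0.385·54.17 = 204.6 kW

P_hyd ≈ 205 kW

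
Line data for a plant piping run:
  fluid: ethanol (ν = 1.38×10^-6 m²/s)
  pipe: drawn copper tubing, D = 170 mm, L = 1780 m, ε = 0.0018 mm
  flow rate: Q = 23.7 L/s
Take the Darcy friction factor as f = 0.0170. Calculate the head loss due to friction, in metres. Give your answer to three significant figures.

V = 4Q/(πD²) = 4·0.0237/(π·0.170²) = 1.044 m/s
h_f = f(L/D)V²/(2g) = 0.01700·(1780/0.170)·1.044²/(2·9.81) = 9.891 m

h_f ≈ 9.89 m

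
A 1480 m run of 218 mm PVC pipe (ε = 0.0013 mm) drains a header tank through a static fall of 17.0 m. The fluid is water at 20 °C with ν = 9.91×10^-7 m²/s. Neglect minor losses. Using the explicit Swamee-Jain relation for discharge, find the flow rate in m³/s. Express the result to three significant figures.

Q ≈ 0.0707 m³/s

Swamee-Jain (Type II): Q = -0.965·√(gD⁵h_f/L)·ln[ε/(3.7D) + √(3.17ν²L/(gD³h_f))]
√(gD⁵h_f/L) = √(9.81·0.218⁵·17.0/1480) = 0.007449
ε/(3.7D) = 1.61×10^-6; √(3.17ν²L/(gD³h_f)) = 5.16×10^-5
Q = -0.965·0.007449·ln(5.325×10^-5) = 0.07073 m³/s
Check: V = 1.90 m/s, Re = 4.17×10^5, f = 0.01361, h_f = 16.9 m ≈ 17.0 m ✓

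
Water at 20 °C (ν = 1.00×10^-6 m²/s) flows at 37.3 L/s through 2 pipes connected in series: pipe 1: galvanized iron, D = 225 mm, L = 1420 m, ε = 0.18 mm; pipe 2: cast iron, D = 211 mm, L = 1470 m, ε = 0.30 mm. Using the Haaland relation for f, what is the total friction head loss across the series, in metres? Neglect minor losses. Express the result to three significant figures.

H ≈ 14.7 m

Pipe 1: V = 0.9381 m/s, Re = 2.11×10^5, ε/D = 8.00×10^-4, f = 0.02001, h_1 = f(L/D)V²/2g = 5.664 m
Pipe 2: V = 1.067 m/s, Re = 2.25×10^5, ε/D = 0.00142, f = 0.02236, h_2 = f(L/D)V²/2g = 9.033 m
Series → Q common, losses add: H = Σh = 14.70 m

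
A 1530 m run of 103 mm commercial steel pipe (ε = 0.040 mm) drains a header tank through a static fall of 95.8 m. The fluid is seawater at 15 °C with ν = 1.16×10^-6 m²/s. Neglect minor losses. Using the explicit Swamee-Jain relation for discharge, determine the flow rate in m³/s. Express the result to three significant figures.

Q ≈ 0.0221 m³/s

Swamee-Jain (Type II): Q = -0.965·√(gD⁵h_f/L)·ln[ε/(3.7D) + √(3.17ν²L/(gD³h_f))]
√(gD⁵h_f/L) = √(9.81·0.103⁵·95.8/1530) = 0.002668
ε/(3.7D) = 1.05×10^-4; √(3.17ν²L/(gD³h_f)) = 7.97×10^-5
Q = -0.965·0.002668·ln(1.847×10^-4) = 0.02214 m³/s
Check: V = 2.66 m/s, Re = 2.36×10^5, f = 0.01803, h_f = 96.3 m ≈ 95.8 m ✓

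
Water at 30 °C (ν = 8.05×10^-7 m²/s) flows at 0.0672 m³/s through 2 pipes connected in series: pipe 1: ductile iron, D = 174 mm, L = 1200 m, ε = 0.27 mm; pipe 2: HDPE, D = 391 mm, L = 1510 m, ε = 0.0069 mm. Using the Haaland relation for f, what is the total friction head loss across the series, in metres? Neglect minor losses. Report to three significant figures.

Pipe 1: V = 2.826 m/s, Re = 6.11×10^5, ε/D = 0.00155, f = 0.02228, h_1 = f(L/D)V²/2g = 62.54 m
Pipe 2: V = 0.5597 m/s, Re = 2.72×10^5, ε/D = 1.76×10^-5, f = 0.01475, h_2 = f(L/D)V²/2g = 0.9092 m
Series → Q common, losses add: H = Σh = 63.45 m

H ≈ 63.4 m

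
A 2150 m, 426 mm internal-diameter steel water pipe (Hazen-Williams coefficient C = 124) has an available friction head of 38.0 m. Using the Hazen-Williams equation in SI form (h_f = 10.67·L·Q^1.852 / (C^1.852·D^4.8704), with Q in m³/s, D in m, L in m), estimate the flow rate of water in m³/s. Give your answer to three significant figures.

Q ≈ 0.414 m³/s

Rearranging: Q = [h_f·C^1.852·D^4.8704 / (10.67·L)]^(1/1.852)
Q = [38.0·124^1.852·0.426^4.8704 / (10.67·2150)]^0.540 = 0.4143 m³/s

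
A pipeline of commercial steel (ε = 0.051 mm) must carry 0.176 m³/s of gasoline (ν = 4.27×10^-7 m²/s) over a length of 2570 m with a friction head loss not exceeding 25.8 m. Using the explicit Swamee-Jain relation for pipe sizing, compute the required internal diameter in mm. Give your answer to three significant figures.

D ≈ 327 mm

Swamee-Jain (Type III): D = 0.66·[ε^1.25·(LQ²/(gh_f))^4.75 + ν·Q^9.4·(L/(gh_f))^5.2]^0.04
LQ²/(gh_f) = 0.3145; L/(gh_f) = 10.15
Term 1 = ε^1.25·(…)^4.75 = 1.77×10^-8; Term 2 = ν·Q^9.4·(…)^5.2 = 5.93×10^-9
D = 0.66·(1.77×10^-8 + 5.93×10^-9)^0.04 = 0.3270 m = 327 mm
Check: V = 2.10 m/s, Re = 1.61×10^6, f = 0.01388, h_f = 24.4 m ≈ 25.8 m ✓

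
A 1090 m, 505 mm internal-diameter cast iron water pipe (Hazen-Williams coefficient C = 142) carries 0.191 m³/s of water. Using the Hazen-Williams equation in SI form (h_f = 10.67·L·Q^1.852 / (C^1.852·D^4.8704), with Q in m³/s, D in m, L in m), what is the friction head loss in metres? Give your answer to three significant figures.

h_f ≈ 1.56 m

h_f = 10.67·1090·0.191^1.852 / (142^1.852·0.505^4.8704) = 1.560 m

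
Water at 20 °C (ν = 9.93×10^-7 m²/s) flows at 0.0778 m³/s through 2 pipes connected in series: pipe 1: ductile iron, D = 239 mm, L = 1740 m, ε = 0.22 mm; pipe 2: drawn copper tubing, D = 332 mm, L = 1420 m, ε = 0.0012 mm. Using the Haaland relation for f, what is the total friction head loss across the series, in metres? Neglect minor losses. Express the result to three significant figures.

H ≈ 24.8 m

Pipe 1: V = 1.734 m/s, Re = 4.17×10^5, ε/D = 9.21×10^-4, f = 0.01994, h_1 = f(L/D)V²/2g = 22.25 m
Pipe 2: V = 0.8987 m/s, Re = 3.00×10^5, ε/D = 3.61×10^-6, f = 0.01437, h_2 = f(L/D)V²/2g = 2.530 m
Series → Q common, losses add: H = Σh = 24.78 m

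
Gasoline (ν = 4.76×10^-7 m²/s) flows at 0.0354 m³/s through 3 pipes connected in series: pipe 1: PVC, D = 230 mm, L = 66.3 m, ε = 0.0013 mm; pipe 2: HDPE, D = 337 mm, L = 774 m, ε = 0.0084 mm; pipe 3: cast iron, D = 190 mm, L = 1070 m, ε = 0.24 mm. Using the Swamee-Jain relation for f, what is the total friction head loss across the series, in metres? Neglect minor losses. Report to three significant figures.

H ≈ 10.0 m

Pipe 1: V = 0.8520 m/s, Re = 4.12×10^5, ε/D = 5.65×10^-6, f = 0.01364, h_1 = f(L/D)V²/2g = 0.1455 m
Pipe 2: V = 0.3969 m/s, Re = 2.81×10^5, ε/D = 2.49×10^-5, f = 0.01483, h_2 = f(L/D)V²/2g = 0.2734 m
Pipe 3: V = 1.249 m/s, Re = 4.98×10^5, ε/D = 0.00126, f = 0.02143, h_3 = f(L/D)V²/2g = 9.589 m
Series → Q common, losses add: H = Σh = 10.01 m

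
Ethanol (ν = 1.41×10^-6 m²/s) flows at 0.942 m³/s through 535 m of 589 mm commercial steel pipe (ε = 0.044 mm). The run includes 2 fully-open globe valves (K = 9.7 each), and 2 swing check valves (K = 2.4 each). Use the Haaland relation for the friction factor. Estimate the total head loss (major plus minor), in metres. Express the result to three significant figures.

H_L ≈ 21.7 m

V = 4Q/(πD²) = 3.457 m/s; V²/2g = 0.6092 m
Re = 1.44×10^6, ε/D = 7.47×10^-5 → f = 0.01254 (Haaland)
Major: h_f = f(L/D)·V²/2g = 0.01254·908.3·0.6092 = 6.938 m
Minor: ΣK = 24.2; h_m = ΣK·V²/2g = 14.74 m
Total H_L = 6.938 + 14.74 = 21.68 m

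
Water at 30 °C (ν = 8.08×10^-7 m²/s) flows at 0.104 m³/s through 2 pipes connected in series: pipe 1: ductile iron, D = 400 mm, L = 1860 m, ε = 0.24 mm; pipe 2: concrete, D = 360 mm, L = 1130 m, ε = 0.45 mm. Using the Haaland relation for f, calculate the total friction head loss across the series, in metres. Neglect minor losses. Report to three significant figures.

Pipe 1: V = 0.8276 m/s, Re = 4.10×10^5, ε/D = 6.00×10^-4, f = 0.01834, h_1 = f(L/D)V²/2g = 2.977 m
Pipe 2: V = 1.022 m/s, Re = 4.55×10^5, ε/D = 0.00125, f = 0.02128, h_2 = f(L/D)V²/2g = 3.554 m
Series → Q common, losses add: H = Σh = 6.530 m

H ≈ 6.53 m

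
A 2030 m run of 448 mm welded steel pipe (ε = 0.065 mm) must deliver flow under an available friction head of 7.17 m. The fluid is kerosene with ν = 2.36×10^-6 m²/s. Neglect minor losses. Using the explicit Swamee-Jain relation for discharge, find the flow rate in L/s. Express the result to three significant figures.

Q ≈ 219 L/s

Swamee-Jain (Type II): Q = -0.965·√(gD⁵h_f/L)·ln[ε/(3.7D) + √(3.17ν²L/(gD³h_f))]
√(gD⁵h_f/L) = √(9.81·0.448⁵·7.17/2030) = 0.02501
ε/(3.7D) = 3.92×10^-5; √(3.17ν²L/(gD³h_f)) = 7.53×10^-5
Q = -0.965·0.02501·ln(1.145×10^-4) = 0.2190 m³/s
Check: V = 1.39 m/s, Re = 2.64×10^5, f = 0.01611, h_f = 7.18 m ≈ 7.17 m ✓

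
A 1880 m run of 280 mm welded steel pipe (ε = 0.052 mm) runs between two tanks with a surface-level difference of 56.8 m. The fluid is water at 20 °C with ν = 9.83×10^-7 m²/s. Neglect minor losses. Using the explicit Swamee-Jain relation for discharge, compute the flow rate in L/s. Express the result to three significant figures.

Swamee-Jain (Type II): Q = -0.965·√(gD⁵h_f/L)·ln[ε/(3.7D) + √(3.17ν²L/(gD³h_f))]
√(gD⁵h_f/L) = √(9.81·0.280⁵·56.8/1880) = 0.02259
ε/(3.7D) = 5.02×10^-5; √(3.17ν²L/(gD³h_f)) = 2.17×10^-5
Q = -0.965·0.02259·ln(7.189×10^-5) = 0.2079 m³/s
Check: V = 3.38 m/s, Re = 9.62×10^5, f = 0.01465, h_f = 57.2 m ≈ 56.8 m ✓

Q ≈ 208 L/s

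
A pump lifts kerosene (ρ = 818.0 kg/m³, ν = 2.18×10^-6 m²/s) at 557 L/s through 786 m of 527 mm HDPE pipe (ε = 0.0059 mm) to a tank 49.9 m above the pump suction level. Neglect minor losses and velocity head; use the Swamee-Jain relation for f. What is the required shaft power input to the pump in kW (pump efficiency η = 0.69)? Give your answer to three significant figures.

V = 4Q/(πD²) = 2.554 m/s; Re = 6.17×10^5; ε/D = 1.12×10^-5; f = 0.01282
h_f = f(L/D)V²/2g = 6.352 m
Total head H = z + h_f = 49.9 + 6.352 = 56.25 m
P_hyd = ρgQH = 818.0·9.81·0.557·56.25 = 251.4 kW
P_shaft = P_hyd/η = 251.4/0.69 = 364.4 kW

P_shaft ≈ 364 kW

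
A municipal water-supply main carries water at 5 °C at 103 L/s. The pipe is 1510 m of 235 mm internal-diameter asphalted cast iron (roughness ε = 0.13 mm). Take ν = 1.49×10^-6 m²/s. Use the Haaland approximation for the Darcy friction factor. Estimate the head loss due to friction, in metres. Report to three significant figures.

h_f ≈ 33.5 m

V = 4Q/(πD²) = 4·0.103/(π·0.235²) = 2.375 m/s
Re = VD/ν = 2.375·0.235/1.49×10^-6 = 3.75×10^5 → turbulent
ε/D = 0.13/235 = 5.53×10^-4
Haaland: f = 0.01815
h_f = f(L/D)V²/(2g) = 0.01815·(1510/0.235)·2.375²/(2·9.81) = 33.52 m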